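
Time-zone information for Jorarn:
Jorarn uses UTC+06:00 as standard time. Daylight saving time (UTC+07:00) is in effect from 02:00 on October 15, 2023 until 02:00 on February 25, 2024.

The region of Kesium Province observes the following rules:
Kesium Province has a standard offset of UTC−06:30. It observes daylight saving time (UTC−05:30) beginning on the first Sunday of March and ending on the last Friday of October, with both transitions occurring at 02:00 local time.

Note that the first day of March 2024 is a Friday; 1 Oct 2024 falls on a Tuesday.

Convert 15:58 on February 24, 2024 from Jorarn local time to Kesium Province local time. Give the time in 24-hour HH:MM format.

February 24, 2024 lies within the daylight-saving period (15 October 2023 – 25 February 2024), so Jorarn is on daylight time, UTC+07:00.
15:58 Jorarn − 7h = 08:58 UTC.
1 March 2024 is a Friday, so the first Sunday is March 3.
1 October 2024 is a Tuesday, so Fridays fall on 4, 11, 18, 25; the last is October 25.
At the standard offset (UTC−06:30), 08:58 UTC − 6h30m = 02:28 Kesium Province standard time.
The standard-time date in Kesium Province, February 24, 2024, is outside the daylight-saving period (3 March – 25 October), so Kesium Province is on standard time, UTC−06:30.
08:58 UTC − 6h30m = 02:28 Kesium Province.

02:28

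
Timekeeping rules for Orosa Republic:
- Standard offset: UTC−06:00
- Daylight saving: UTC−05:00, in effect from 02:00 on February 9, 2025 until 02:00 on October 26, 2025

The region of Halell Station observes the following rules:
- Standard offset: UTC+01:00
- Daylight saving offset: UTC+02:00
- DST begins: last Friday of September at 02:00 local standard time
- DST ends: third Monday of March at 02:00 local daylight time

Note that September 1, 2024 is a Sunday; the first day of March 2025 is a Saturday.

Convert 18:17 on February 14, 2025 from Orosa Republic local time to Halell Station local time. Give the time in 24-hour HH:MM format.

01:17

February 14, 2025 falls between 9 February and 26 October, so daylight saving is in effect and Orosa Republic is at UTC−05:00.
18:17 Orosa Republic + 5h = 23:17 UTC.
1 September 2024 is a Sunday, so Fridays fall on 6, 13, 20, 27; the last is September 27.
1 March 2025 is a Saturday, so the first Monday is March 3 and the third is March 17.
At the standard offset (UTC+01:00), 23:17 UTC + 1h = 00:17 Halell Station standard time (rolling into the next day, 15 February 2025).
The standard-time date in Halell Station, February 15, 2025, lies within the daylight-saving period (27 September 2024 – 17 March 2025), so Halell Station is on daylight time, UTC+02:00.
23:17 UTC + 2h = 01:17 Halell Station (rolling into the next day, 15 February 2025).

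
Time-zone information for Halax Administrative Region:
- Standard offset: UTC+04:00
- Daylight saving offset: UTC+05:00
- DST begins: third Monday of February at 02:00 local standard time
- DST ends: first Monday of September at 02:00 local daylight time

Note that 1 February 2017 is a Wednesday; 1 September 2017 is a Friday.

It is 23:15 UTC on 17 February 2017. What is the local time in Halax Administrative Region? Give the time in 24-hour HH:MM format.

03:15

1 February 2017 is a Wednesday, so the first Monday is February 6 and the third is February 20.
1 September 2017 is a Friday, so the first Monday is September 4.
At the standard offset (UTC+04:00), 23:15 UTC + 4h = 03:15 Halax Administrative Region standard time (rolling into the next day, 18 February 2017).
The standard-time date in Halax Administrative Region, 18 February 2017, is outside the daylight-saving period (20 February – 4 September), so Halax Administrative Region is on standard time, UTC+04:00.
23:15 UTC + 4h = 03:15 local (rolling into the next day, 18 February 2017).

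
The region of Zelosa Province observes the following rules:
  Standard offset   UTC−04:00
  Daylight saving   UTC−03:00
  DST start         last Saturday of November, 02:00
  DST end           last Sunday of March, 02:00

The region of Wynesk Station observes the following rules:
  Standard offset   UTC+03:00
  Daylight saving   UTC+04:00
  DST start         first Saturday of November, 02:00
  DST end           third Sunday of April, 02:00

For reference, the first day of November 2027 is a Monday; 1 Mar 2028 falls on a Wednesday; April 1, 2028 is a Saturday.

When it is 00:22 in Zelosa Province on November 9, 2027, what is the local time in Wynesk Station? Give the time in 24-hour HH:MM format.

08:22

1 November 2027 is a Monday, so Saturdays fall on 6, 13, 20, 27; the last is November 27.
1 March 2028 is a Wednesday, so Sundays fall on 5, 12, 19, 26; the last is March 26.
November 9, 2027 is outside the daylight-saving period (27 November 2027 – 26 March 2028), so Zelosa Province is on standard time, UTC−04:00.
00:22 Zelosa Province + 4h = 04:22 UTC.
1 November 2027 is a Monday, so the first Saturday is November 6.
1 April 2028 is a Saturday, so the first Sunday is April 2 and the third is April 16.
At the standard offset (UTC+03:00), 04:22 UTC + 3h = 07:22 Wynesk Station standard time.
The standard-time date in Wynesk Station, November 9, 2027, lies within the daylight-saving period (6 November 2027 – 16 April 2028), so Wynesk Station is on daylight time, UTC+04:00.
04:22 UTC + 4h = 08:22 Wynesk Station.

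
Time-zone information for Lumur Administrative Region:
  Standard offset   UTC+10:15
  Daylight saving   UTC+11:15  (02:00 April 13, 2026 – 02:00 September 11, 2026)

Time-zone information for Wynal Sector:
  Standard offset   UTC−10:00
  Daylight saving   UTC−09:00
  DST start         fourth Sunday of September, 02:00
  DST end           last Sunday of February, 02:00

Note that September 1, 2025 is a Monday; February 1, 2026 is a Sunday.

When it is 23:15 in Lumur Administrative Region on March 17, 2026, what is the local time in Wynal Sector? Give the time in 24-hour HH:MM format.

03:00

March 17, 2026 does not fall between 13 April and 11 September, so daylight saving is not in effect and Lumur Administrative Region is at UTC+10:15.
23:15 Lumur Administrative Region − 10h15m = 13:00 UTC.
1 September 2025 is a Monday, so the first Sunday is September 7 and the fourth is September 28.
1 February 2026 is a Sunday, so Sundays fall on 1, 8, 15, 22; the last is February 22.
At the standard offset (UTC−10:00), 13:00 UTC − 10h = 03:00 Wynal Sector standard time.
Daylight saving runs 28 September 2025 – 22 February 2026; the standard-time date in Wynal Sector, March 17, 2026, is outside that window, so Wynal Sector is on standard time at UTC−10:00.
13:00 UTC − 10h = 03:00 Wynal Sector.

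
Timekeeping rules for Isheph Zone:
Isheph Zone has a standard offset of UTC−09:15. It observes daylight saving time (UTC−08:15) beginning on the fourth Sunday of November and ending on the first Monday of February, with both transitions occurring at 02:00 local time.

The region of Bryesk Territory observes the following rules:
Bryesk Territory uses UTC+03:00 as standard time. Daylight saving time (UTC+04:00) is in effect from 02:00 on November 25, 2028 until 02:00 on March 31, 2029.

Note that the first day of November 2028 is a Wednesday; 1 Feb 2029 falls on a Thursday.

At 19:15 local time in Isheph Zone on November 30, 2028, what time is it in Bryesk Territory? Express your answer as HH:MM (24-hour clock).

1 November 2028 is a Wednesday, so the first Sunday is November 5 and the fourth is November 26.
1 February 2029 is a Thursday, so the first Monday is February 5.
November 30, 2028 lies within the daylight-saving period (26 November 2028 – 5 February 2029), so Isheph Zone is on daylight time, UTC−08:15.
19:15 Isheph Zone + 8h15m = 03:30 UTC (rolling into the next day, 1 December 2028).
At the standard offset (UTC+03:00), 03:30 UTC + 3h = 06:30 Bryesk Territory standard time.
The standard-time date in Bryesk Territory, December 1, 2028, falls between 25 November 2028 and 31 March 2029, so daylight saving is in effect and Bryesk Territory is at UTC+04:00.
03:30 UTC + 4h = 07:30 Bryesk Territory.

07:30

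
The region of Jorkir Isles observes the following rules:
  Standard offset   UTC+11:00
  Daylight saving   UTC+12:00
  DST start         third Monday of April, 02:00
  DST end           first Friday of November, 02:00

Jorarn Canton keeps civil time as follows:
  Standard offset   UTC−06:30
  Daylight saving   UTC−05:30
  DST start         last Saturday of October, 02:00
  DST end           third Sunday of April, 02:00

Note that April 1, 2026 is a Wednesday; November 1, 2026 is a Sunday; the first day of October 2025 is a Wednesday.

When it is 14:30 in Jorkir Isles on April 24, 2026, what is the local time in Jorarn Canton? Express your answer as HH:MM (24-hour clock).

1 April 2026 is a Wednesday, so the first Monday is April 6 and the third is April 20.
1 November 2026 is a Sunday, so the first Friday is November 6.
Daylight saving runs 20 April – 6 November; April 24, 2026 is inside that window, so Jorkir Isles is at UTC+12:00.
14:30 Jorkir Isles − 12h = 02:30 UTC.
1 October 2025 is a Wednesday, so Saturdays fall on 4, 11, 18, 25; the last is October 25.
1 April 2026 is a Wednesday, so the first Sunday is April 5 and the third is April 19.
At the standard offset (UTC−06:30), 02:30 UTC − 6h30m = 20:00 Jorarn Canton standard time (rolling into the previous day, 23 April 2026).
The standard-time date in Jorarn Canton, April 23, 2026, is outside the daylight-saving period (25 October 2025 – 19 April 2026), so Jorarn Canton is on standard time, UTC−06:30.
02:30 UTC − 6h30m = 20:00 Jorarn Canton (rolling into the previous day, 23 April 2026).

20:00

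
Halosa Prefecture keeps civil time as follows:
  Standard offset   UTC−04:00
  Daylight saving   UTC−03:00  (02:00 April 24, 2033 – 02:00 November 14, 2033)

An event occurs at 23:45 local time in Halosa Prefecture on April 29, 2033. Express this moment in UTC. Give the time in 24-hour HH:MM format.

02:45

April 29, 2033 lies within the daylight-saving period (24 April – 14 November), so Halosa Prefecture is on daylight time, UTC−03:00.
23:45 local + 3h = 02:45 UTC (rolling into the next day, 30 April 2033).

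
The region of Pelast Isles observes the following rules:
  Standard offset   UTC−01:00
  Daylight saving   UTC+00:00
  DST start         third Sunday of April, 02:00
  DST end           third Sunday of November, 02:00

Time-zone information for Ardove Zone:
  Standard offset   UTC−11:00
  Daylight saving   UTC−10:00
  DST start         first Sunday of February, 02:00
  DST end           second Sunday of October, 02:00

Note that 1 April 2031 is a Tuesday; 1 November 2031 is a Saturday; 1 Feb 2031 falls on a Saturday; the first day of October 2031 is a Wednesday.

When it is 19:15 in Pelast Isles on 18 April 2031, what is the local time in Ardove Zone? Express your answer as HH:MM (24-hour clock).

1 April 2031 is a Tuesday, so the first Sunday is April 6 and the third is April 20.
1 November 2031 is a Saturday, so the first Sunday is November 2 and the third is November 16.
Daylight saving runs 20 April – 16 November; 18 April 2031 is outside that window, so Pelast Isles is on standard time at UTC−01:00.
19:15 Pelast Isles + 1h = 20:15 UTC.
1 February 2031 is a Saturday, so the first Sunday is February 2.
1 October 2031 is a Wednesday, so the first Sunday is October 5 and the second is October 12.
At the standard offset (UTC−11:00), 20:15 UTC − 11h = 09:15 Ardove Zone standard time.
The standard-time date in Ardove Zone, 18 April 2031, lies within the daylight-saving period (2 February – 12 October), so Ardove Zone is on daylight time, UTC−10:00.
20:15 UTC − 10h = 10:15 Ardove Zone.

10:15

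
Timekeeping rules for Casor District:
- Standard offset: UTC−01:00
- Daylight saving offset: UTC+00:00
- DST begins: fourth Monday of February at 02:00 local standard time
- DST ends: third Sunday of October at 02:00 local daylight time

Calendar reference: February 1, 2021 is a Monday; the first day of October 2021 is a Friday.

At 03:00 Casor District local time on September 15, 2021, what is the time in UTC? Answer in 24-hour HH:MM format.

03:00

1 February 2021 is a Monday, so the first Monday is February 1 and the fourth is February 22.
1 October 2021 is a Friday, so the first Sunday is October 3 and the third is October 17.
September 15, 2021 falls between 22 February and 17 October, so daylight saving is in effect and Casor District is at UTC+00:00.
03:00 local − 0h = 03:00 UTC.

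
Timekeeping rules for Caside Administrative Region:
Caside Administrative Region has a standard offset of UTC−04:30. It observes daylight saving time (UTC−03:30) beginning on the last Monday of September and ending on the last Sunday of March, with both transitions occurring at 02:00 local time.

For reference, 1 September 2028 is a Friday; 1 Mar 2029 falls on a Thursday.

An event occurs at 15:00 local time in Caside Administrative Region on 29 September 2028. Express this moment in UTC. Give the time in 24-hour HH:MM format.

1 September 2028 is a Friday, so Mondays fall on 4, 11, 18, 25; the last is September 25.
1 March 2029 is a Thursday, so Sundays fall on 4, 11, 18, 25; the last is March 25.
29 September 2028 lies within the daylight-saving period (25 September 2028 – 25 March 2029), so Caside Administrative Region is on daylight time, UTC−03:30.
15:00 local + 3h30m = 18:30 UTC.

18:30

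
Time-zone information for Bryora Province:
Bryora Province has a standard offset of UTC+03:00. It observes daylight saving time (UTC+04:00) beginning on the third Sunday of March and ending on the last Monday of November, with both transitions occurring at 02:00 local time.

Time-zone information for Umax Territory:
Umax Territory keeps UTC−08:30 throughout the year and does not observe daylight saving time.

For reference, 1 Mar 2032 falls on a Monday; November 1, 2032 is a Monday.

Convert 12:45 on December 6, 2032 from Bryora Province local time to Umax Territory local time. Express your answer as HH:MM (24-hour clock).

1 March 2032 is a Monday, so the first Sunday is March 7 and the third is March 21.
1 November 2032 is a Monday, so Mondays fall on 1, 8, 15, 22, 29; the last is November 29.
December 6, 2032 is outside the daylight-saving period (21 March – 29 November), so Bryora Province is on standard time, UTC+03:00.
12:45 Bryora Province − 3h = 09:45 UTC.
Umax Territory stays on UTC−08:30 all year.
09:45 UTC − 8h30m = 01:15 Umax Territory.

01:15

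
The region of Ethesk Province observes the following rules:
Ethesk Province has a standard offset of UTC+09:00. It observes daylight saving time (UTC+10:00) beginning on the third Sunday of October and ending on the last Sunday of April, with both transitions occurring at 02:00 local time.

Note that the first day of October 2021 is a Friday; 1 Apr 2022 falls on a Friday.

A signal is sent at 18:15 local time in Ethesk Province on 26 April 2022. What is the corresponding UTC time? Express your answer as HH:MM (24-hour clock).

1 October 2021 is a Friday, so the first Sunday is October 3 and the third is October 17.
1 April 2022 is a Friday, so Sundays fall on 3, 10, 17, 24; the last is April 24.
26 April 2022 is outside the daylight-saving period (17 October 2021 – 24 April 2022), so Ethesk Province is on standard time, UTC+09:00.
18:15 local − 9h = 09:15 UTC.

09:15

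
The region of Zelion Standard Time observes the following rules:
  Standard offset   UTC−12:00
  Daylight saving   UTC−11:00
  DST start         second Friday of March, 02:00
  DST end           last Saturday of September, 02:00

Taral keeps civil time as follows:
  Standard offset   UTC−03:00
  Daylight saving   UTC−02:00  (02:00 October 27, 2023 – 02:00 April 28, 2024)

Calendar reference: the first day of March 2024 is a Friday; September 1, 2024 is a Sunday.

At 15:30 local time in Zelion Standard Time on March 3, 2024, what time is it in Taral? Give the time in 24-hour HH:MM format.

1 March 2024 is a Friday, so the first Friday is March 1 and the second is March 8.
1 September 2024 is a Sunday, so Saturdays fall on 7, 14, 21, 28; the last is September 28.
March 3, 2024 is outside the daylight-saving period (8 March – 28 September), so Zelion Standard Time is on standard time, UTC−12:00.
15:30 Zelion Standard Time + 12h = 03:30 UTC (rolling into the next day, 4 March 2024).
At the standard offset (UTC−03:00), 03:30 UTC − 3h = 00:30 Taral standard time.
The standard-time date in Taral, March 4, 2024, lies within the daylight-saving period (27 October 2023 – 28 April 2024), so Taral is on daylight time, UTC−02:00.
03:30 UTC − 2h = 01:30 Taral.

01:30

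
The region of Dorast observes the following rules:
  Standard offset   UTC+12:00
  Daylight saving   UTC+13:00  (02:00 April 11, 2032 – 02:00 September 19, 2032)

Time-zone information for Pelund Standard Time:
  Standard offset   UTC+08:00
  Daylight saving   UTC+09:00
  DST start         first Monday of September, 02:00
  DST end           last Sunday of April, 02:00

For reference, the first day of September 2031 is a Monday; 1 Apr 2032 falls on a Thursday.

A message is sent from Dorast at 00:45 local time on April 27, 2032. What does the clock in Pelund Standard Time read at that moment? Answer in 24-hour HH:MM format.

April 27, 2032 lies within the daylight-saving period (11 April – 19 September), so Dorast is on daylight time, UTC+13:00.
00:45 Dorast − 13h = 11:45 UTC (rolling into the previous day, 26 April 2032).
1 September 2031 is a Monday, so the first Monday is September 1.
1 April 2032 is a Thursday, so Sundays fall on 4, 11, 18, 25; the last is April 25.
At the standard offset (UTC+08:00), 11:45 UTC + 8h = 19:45 Pelund Standard Time standard time.
Daylight saving runs 1 September 2031 – 25 April 2032; the standard-time date in Pelund Standard Time, April 26, 2032, is outside that window, so Pelund Standard Time is on standard time at UTC+08:00.
11:45 UTC + 8h = 19:45 Pelund Standard Time.

19:45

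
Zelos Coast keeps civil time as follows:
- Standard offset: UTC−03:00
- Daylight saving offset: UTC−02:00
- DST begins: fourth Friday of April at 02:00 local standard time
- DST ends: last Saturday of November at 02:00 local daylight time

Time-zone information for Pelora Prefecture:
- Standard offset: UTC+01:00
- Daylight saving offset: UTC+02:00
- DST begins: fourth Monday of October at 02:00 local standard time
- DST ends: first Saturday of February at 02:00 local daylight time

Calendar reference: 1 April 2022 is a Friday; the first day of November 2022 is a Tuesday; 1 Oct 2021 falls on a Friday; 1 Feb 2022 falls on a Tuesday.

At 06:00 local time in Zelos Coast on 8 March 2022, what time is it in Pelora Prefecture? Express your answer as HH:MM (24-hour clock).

10:00

1 April 2022 is a Friday, so the first Friday is April 1 and the fourth is April 22.
1 November 2022 is a Tuesday, so Saturdays fall on 5, 12, 19, 26; the last is November 26.
8 March 2022 does not fall between 22 April and 26 November, so daylight saving is not in effect and Zelos Coast is at UTC−03:00.
06:00 Zelos Coast + 3h = 09:00 UTC.
1 October 2021 is a Friday, so the first Monday is October 4 and the fourth is October 25.
1 February 2022 is a Tuesday, so the first Saturday is February 5.
At the standard offset (UTC+01:00), 09:00 UTC + 1h = 10:00 Pelora Prefecture standard time.
Daylight saving runs 25 October 2021 – 5 February 2022; the standard-time date in Pelora Prefecture, 8 March 2022, is outside that window, so Pelora Prefecture is on standard time at UTC+01:00.
09:00 UTC + 1h = 10:00 Pelora Prefecture.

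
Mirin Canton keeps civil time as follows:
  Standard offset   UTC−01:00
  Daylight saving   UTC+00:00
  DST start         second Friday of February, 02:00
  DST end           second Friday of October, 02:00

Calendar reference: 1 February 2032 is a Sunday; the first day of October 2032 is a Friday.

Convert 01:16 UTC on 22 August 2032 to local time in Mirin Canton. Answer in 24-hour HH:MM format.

1 February 2032 is a Sunday, so the first Friday is February 6 and the second is February 13.
1 October 2032 is a Friday, so the first Friday is October 1 and the second is October 8.
At the standard offset (UTC−01:00), 01:16 UTC − 1h = 00:16 Mirin Canton standard time.
The standard-time date in Mirin Canton, 22 August 2032, lies within the daylight-saving period (13 February – 8 October), so Mirin Canton is on daylight time, UTC+00:00.
01:16 UTC + 0h = 01:16 local.

01:16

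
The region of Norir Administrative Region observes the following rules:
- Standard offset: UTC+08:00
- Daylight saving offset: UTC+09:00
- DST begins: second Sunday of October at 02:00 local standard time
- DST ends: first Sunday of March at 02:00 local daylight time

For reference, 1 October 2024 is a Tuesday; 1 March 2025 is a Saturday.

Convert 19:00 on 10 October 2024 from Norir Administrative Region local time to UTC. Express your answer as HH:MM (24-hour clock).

1 October 2024 is a Tuesday, so the first Sunday is October 6 and the second is October 13.
1 March 2025 is a Saturday, so the first Sunday is March 2.
10 October 2024 does not fall between 13 October 2024 and 2 March 2025, so daylight saving is not in effect and Norir Administrative Region is at UTC+08:00.
19:00 local − 8h = 11:00 UTC.

11:00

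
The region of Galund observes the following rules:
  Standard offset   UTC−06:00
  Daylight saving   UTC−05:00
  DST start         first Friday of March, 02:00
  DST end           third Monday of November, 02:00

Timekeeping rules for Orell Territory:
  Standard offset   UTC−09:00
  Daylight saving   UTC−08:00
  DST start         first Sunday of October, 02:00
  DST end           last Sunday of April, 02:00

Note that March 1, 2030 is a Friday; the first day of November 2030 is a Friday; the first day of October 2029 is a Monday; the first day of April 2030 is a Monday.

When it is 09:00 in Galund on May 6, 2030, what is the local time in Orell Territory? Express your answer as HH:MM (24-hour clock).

1 March 2030 is a Friday, so the first Friday is March 1.
1 November 2030 is a Friday, so the first Monday is November 4 and the third is November 18.
May 6, 2030 falls between 1 March and 18 November, so daylight saving is in effect and Galund is at UTC−05:00.
09:00 Galund + 5h = 14:00 UTC.
1 October 2029 is a Monday, so the first Sunday is October 7.
1 April 2030 is a Monday, so Sundays fall on 7, 14, 21, 28; the last is April 28.
At the standard offset (UTC−09:00), 14:00 UTC − 9h = 05:00 Orell Territory standard time.
The standard-time date in Orell Territory, May 6, 2030, does not fall between 7 October 2029 and 28 April 2030, so daylight saving is not in effect and Orell Territory is at UTC−09:00.
14:00 UTC − 9h = 05:00 Orell Territory.

05:00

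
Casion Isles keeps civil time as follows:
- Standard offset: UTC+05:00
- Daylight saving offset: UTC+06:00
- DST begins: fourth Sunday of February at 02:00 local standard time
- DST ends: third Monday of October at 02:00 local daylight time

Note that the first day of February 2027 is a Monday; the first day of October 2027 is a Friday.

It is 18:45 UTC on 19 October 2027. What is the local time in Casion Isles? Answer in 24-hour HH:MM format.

23:45

1 February 2027 is a Monday, so the first Sunday is February 7 and the fourth is February 28.
1 October 2027 is a Friday, so the first Monday is October 4 and the third is October 18.
At the standard offset (UTC+05:00), 18:45 UTC + 5h = 23:45 Casion Isles standard time.
The standard-time date in Casion Isles, 19 October 2027, does not fall between 28 February and 18 October, so daylight saving is not in effect and Casion Isles is at UTC+05:00.
18:45 UTC + 5h = 23:45 local.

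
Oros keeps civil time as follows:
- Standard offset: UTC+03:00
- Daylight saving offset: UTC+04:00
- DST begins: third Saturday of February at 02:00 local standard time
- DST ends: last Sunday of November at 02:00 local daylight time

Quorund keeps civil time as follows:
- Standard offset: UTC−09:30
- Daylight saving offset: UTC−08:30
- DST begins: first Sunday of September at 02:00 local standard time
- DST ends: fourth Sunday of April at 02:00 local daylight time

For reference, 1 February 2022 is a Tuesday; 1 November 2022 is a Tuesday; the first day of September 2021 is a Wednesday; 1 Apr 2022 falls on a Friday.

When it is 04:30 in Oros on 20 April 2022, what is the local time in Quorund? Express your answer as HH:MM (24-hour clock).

1 February 2022 is a Tuesday, so the first Saturday is February 5 and the third is February 19.
1 November 2022 is a Tuesday, so Sundays fall on 6, 13, 20, 27; the last is November 27.
20 April 2022 lies within the daylight-saving period (19 February – 27 November), so Oros is on daylight time, UTC+04:00.
04:30 Oros − 4h = 00:30 UTC.
1 September 2021 is a Wednesday, so the first Sunday is September 5.
1 April 2022 is a Friday, so the first Sunday is April 3 and the fourth is April 24.
At the standard offset (UTC−09:30), 00:30 UTC − 9h30m = 15:00 Quorund standard time (rolling into the previous day, 19 April 2022).
The standard-time date in Quorund, 19 April 2022, falls between 5 September 2021 and 24 April 2022, so daylight saving is in effect and Quorund is at UTC−08:30.
00:30 UTC − 8h30m = 16:00 Quorund (rolling into the previous day, 19 April 2022).

16:00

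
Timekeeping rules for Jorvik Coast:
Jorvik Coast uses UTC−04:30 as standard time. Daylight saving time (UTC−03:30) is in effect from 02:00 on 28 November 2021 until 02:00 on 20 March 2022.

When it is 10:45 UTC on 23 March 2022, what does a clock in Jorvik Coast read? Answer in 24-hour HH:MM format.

At the standard offset (UTC−04:30), 10:45 UTC − 4h30m = 06:15 Jorvik Coast standard time.
The standard-time date in Jorvik Coast, 23 March 2022, does not fall between 28 November 2021 and 20 March 2022, so daylight saving is not in effect and Jorvik Coast is at UTC−04:30.
10:45 UTC − 4h30m = 06:15 local.

06:15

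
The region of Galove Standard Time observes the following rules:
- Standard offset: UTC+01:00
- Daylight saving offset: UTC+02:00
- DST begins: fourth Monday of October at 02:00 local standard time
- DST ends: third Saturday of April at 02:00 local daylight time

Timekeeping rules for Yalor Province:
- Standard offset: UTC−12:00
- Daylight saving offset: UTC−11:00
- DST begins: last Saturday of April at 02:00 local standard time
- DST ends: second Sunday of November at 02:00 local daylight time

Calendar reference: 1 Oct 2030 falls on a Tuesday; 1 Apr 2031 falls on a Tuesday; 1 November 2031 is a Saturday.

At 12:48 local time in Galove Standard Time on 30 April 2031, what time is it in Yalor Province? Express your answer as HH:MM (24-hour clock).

1 October 2030 is a Tuesday, so the first Monday is October 7 and the fourth is October 28.
1 April 2031 is a Tuesday, so the first Saturday is April 5 and the third is April 19.
30 April 2031 is outside the daylight-saving period (28 October 2030 – 19 April 2031), so Galove Standard Time is on standard time, UTC+01:00.
12:48 Galove Standard Time − 1h = 11:48 UTC.
1 April 2031 is a Tuesday, so Saturdays fall on 5, 12, 19, 26; the last is April 26.
1 November 2031 is a Saturday, so the first Sunday is November 2 and the second is November 9.
At the standard offset (UTC−12:00), 11:48 UTC − 12h = 23:48 Yalor Province standard time (rolling into the previous day, 29 April 2031).
The standard-time date in Yalor Province, 29 April 2031, falls between 26 April and 9 November, so daylight saving is in effect and Yalor Province is at UTC−11:00.
11:48 UTC − 11h = 00:48 Yalor Province.

00:48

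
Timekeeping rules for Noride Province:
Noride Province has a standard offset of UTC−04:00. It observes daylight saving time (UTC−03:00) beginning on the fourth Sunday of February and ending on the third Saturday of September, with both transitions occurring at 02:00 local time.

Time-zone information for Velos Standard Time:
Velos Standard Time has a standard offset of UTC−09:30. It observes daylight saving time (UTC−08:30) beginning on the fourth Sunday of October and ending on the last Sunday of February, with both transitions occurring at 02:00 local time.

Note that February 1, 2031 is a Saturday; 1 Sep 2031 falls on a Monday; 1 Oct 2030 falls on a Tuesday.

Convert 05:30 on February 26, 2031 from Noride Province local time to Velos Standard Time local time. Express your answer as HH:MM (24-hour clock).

23:00

1 February 2031 is a Saturday, so the first Sunday is February 2 and the fourth is February 23.
1 September 2031 is a Monday, so the first Saturday is September 6 and the third is September 20.
February 26, 2031 lies within the daylight-saving period (23 February – 20 September), so Noride Province is on daylight time, UTC−03:00.
05:30 Noride Province + 3h = 08:30 UTC.
1 October 2030 is a Tuesday, so the first Sunday is October 6 and the fourth is October 27.
1 February 2031 is a Saturday, so Sundays fall on 2, 9, 16, 23; the last is February 23.
At the standard offset (UTC−09:30), 08:30 UTC − 9h30m = 23:00 Velos Standard Time standard time (rolling into the previous day, 25 February 2031).
Daylight saving runs 27 October 2030 – 23 February 2031; the standard-time date in Velos Standard Time, February 25, 2031, is outside that window, so Velos Standard Time is on standard time at UTC−09:30.
08:30 UTC − 9h30m = 23:00 Velos Standard Time (rolling into the previous day, 25 February 2031).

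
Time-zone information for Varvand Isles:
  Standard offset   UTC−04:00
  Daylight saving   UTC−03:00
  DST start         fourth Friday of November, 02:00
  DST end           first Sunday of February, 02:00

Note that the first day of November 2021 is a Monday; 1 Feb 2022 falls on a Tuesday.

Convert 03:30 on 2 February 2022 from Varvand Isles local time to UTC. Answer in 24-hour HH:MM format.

1 November 2021 is a Monday, so the first Friday is November 5 and the fourth is November 26.
1 February 2022 is a Tuesday, so the first Sunday is February 6.
2 February 2022 lies within the daylight-saving period (26 November 2021 – 6 February 2022), so Varvand Isles is on daylight time, UTC−03:00.
03:30 local + 3h = 06:30 UTC.

06:30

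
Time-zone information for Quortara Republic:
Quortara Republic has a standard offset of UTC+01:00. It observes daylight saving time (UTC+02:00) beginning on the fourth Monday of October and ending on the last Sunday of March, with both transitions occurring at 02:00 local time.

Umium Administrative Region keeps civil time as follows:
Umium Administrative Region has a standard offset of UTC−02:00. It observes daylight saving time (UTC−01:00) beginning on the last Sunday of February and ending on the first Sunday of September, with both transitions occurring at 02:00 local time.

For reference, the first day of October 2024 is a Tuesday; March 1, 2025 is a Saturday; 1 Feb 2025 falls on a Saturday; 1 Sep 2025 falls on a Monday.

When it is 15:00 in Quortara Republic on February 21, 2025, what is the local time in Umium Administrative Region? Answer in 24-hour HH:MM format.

1 October 2024 is a Tuesday, so the first Monday is October 7 and the fourth is October 28.
1 March 2025 is a Saturday, so Sundays fall on 2, 9, 16, 23, 30; the last is March 30.
Daylight saving runs 28 October 2024 – 30 March 2025; February 21, 2025 is inside that window, so Quortara Republic is at UTC+02:00.
15:00 Quortara Republic − 2h = 13:00 UTC.
1 February 2025 is a Saturday, so Sundays fall on 2, 9, 16, 23; the last is February 23.
1 September 2025 is a Monday, so the first Sunday is September 7.
At the standard offset (UTC−02:00), 13:00 UTC − 2h = 11:00 Umium Administrative Region standard time.
The standard-time date in Umium Administrative Region, February 21, 2025, is outside the daylight-saving period (23 February – 7 September), so Umium Administrative Region is on standard time, UTC−02:00.
13:00 UTC − 2h = 11:00 Umium Administrative Region.

11:00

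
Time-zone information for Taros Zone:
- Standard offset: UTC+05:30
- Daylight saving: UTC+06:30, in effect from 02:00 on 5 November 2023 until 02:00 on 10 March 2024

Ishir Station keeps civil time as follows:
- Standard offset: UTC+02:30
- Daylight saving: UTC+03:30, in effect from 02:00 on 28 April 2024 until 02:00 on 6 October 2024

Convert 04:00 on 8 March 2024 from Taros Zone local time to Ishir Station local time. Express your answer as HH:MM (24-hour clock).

8 March 2024 lies within the daylight-saving period (5 November 2023 – 10 March 2024), so Taros Zone is on daylight time, UTC+06:30.
04:00 Taros Zone − 6h30m = 21:30 UTC (rolling into the previous day, 7 March 2024).
At the standard offset (UTC+02:30), 21:30 UTC + 2h30m = 00:00 Ishir Station standard time (rolling into the next day, 8 March 2024).
The standard-time date in Ishir Station, 8 March 2024, is outside the daylight-saving period (28 April – 6 October), so Ishir Station is on standard time, UTC+02:30.
21:30 UTC + 2h30m = 00:00 Ishir Station (rolling into the next day, 8 March 2024).

00:00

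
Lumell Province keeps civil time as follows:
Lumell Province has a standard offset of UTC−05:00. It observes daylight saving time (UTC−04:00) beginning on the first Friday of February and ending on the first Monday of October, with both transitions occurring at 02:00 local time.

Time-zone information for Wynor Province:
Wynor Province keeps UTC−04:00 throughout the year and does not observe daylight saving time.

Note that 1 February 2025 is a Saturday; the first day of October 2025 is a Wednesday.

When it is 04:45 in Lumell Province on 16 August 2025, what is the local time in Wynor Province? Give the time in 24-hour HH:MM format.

04:45

1 February 2025 is a Saturday, so the first Friday is February 7.
1 October 2025 is a Wednesday, so the first Monday is October 6.
Daylight saving runs 7 February – 6 October; 16 August 2025 is inside that window, so Lumell Province is at UTC−04:00.
04:45 Lumell Province + 4h = 08:45 UTC.
Wynor Province stays on UTC−04:00 all year.
08:45 UTC − 4h = 04:45 Wynor Province.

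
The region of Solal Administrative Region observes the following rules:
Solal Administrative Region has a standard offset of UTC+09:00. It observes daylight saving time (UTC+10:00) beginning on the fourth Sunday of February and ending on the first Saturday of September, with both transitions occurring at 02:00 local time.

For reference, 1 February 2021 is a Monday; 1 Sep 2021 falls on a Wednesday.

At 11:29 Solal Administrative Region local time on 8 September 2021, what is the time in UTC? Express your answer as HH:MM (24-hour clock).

1 February 2021 is a Monday, so the first Sunday is February 7 and the fourth is February 28.
1 September 2021 is a Wednesday, so the first Saturday is September 4.
8 September 2021 does not fall between 28 February and 4 September, so daylight saving is not in effect and Solal Administrative Region is at UTC+09:00.
11:29 local − 9h = 02:29 UTC.

02:29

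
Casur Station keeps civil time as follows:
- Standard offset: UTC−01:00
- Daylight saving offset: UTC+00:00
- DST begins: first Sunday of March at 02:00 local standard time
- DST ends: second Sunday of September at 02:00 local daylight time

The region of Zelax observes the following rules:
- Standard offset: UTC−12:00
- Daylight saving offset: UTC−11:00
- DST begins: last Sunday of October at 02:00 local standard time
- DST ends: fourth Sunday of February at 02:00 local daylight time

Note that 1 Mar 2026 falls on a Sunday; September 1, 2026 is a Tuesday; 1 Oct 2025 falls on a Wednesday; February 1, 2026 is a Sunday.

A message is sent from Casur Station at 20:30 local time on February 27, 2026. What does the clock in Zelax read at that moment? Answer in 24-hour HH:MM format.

09:30

1 March 2026 is a Sunday, so the first Sunday is March 1.
1 September 2026 is a Tuesday, so the first Sunday is September 6 and the second is September 13.
Daylight saving runs 1 March – 13 September; February 27, 2026 is outside that window, so Casur Station is on standard time at UTC−01:00.
20:30 Casur Station + 1h = 21:30 UTC.
1 October 2025 is a Wednesday, so Sundays fall on 5, 12, 19, 26; the last is October 26.
1 February 2026 is a Sunday, so the first Sunday is February 1 and the fourth is February 22.
At the standard offset (UTC−12:00), 21:30 UTC − 12h = 09:30 Zelax standard time.
The standard-time date in Zelax, February 27, 2026, does not fall between 26 October 2025 and 22 February 2026, so daylight saving is not in effect and Zelax is at UTC−12:00.
21:30 UTC − 12h = 09:30 Zelax.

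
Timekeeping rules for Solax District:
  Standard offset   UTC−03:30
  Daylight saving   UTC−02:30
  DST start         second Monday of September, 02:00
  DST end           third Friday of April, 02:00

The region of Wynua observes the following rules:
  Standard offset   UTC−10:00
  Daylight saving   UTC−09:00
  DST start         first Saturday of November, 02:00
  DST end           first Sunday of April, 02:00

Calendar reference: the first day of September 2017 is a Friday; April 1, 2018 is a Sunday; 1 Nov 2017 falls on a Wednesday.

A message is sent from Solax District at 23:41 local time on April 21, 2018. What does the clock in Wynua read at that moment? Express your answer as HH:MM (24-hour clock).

17:11

1 September 2017 is a Friday, so the first Monday is September 4 and the second is September 11.
1 April 2018 is a Sunday, so the first Friday is April 6 and the third is April 20.
Daylight saving runs 11 September 2017 – 20 April 2018; April 21, 2018 is outside that window, so Solax District is on standard time at UTC−03:30.
23:41 Solax District + 3h30m = 03:11 UTC (rolling into the next day, 22 April 2018).
1 November 2017 is a Wednesday, so the first Saturday is November 4.
1 April 2018 is a Sunday, so the first Sunday is April 1.
At the standard offset (UTC−10:00), 03:11 UTC − 10h = 17:11 Wynua standard time (rolling into the previous day, 21 April 2018).
The standard-time date in Wynua, April 21, 2018, does not fall between 4 November 2017 and 1 April 2018, so daylight saving is not in effect and Wynua is at UTC−10:00.
03:11 UTC − 10h = 17:11 Wynua (rolling into the previous day, 21 April 2018).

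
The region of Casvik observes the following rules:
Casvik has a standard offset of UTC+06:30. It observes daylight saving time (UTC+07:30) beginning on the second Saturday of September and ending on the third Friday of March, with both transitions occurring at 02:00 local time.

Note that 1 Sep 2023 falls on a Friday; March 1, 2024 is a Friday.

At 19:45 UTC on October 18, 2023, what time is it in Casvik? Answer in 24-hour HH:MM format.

1 September 2023 is a Friday, so the first Saturday is September 2 and the second is September 9.
1 March 2024 is a Friday, so the first Friday is March 1 and the third is March 15.
At the standard offset (UTC+06:30), 19:45 UTC + 6h30m = 02:15 Casvik standard time (rolling into the next day, 19 October 2023).
The standard-time date in Casvik, October 19, 2023, lies within the daylight-saving period (9 September 2023 – 15 March 2024), so Casvik is on daylight time, UTC+07:30.
19:45 UTC + 7h30m = 03:15 local (rolling into the next day, 19 October 2023).

03:15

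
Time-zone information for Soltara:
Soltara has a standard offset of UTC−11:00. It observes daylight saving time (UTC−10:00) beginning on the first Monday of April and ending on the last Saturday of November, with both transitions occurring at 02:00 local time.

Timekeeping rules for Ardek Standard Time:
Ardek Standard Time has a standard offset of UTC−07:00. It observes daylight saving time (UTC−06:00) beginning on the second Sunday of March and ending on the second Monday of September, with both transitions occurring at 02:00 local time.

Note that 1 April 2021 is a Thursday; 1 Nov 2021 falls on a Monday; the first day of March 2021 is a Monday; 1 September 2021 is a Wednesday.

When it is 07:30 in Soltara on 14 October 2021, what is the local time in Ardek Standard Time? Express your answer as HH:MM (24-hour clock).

10:30

1 April 2021 is a Thursday, so the first Monday is April 5.
1 November 2021 is a Monday, so Saturdays fall on 6, 13, 20, 27; the last is November 27.
14 October 2021 lies within the daylight-saving period (5 April – 27 November), so Soltara is on daylight time, UTC−10:00.
07:30 Soltara + 10h = 17:30 UTC.
1 March 2021 is a Monday, so the first Sunday is March 7 and the second is March 14.
1 September 2021 is a Wednesday, so the first Monday is September 6 and the second is September 13.
At the standard offset (UTC−07:00), 17:30 UTC − 7h = 10:30 Ardek Standard Time standard time.
The standard-time date in Ardek Standard Time, 14 October 2021, is outside the daylight-saving period (14 March – 13 September), so Ardek Standard Time is on standard time, UTC−07:00.
17:30 UTC − 7h = 10:30 Ardek Standard Time.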